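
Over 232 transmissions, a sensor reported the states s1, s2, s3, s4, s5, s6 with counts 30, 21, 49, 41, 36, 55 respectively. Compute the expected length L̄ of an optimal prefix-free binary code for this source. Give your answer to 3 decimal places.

Probabilities are the counts divided by 232.
Repeatedly combine the two least-probable nodes; the expected code length is the sum of the merged weights.
merge 21/232 + 15/116 → 51/232
merge 9/58 + 41/232 → 77/232
merge 49/232 + 51/232 → 25/58
merge 55/232 + 77/232 → 33/58
merge 25/58 + 33/58 → 1
L = 51/232 + 77/232 + 25/58 + 33/58 + 1 = 74/29 ≈ 2.552 bits/symbol.

2.552 bits/symbol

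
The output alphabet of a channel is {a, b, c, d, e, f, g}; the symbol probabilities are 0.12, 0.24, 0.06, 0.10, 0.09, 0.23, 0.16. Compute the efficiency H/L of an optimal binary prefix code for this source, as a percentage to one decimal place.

Entropy H = −Σ p log₂ p ≈ 2.6603 bits.
Huffman merges: 3/50+9/100→3/20; 1/10+3/25→11/50; 3/20+4/25→31/100; 11/50+23/100→9/20; 6/25+31/100→11/20; 9/20+11/20→1. L = 67/25 ≈ 2.6800.
Efficiency = H/L = 2.6603/2.6800 = 99.3%.

99.3%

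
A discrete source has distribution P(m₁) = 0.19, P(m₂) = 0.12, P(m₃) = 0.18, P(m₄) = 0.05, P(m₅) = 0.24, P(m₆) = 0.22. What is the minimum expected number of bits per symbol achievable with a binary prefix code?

2.52 bits/symbol

Repeatedly combine the two least-probable nodes; the expected code length is the sum of the merged weights.
merge 1/20 + 3/25 → 17/100
merge 17/100 + 9/50 → 7/20
merge 19/100 + 11/50 → 41/100
merge 6/25 + 7/20 → 59/100
merge 41/100 + 59/100 → 1
L = 17/100 + 7/20 + 41/100 + 59/100 + 1 = 63/25 = 2.52 bits/symbol.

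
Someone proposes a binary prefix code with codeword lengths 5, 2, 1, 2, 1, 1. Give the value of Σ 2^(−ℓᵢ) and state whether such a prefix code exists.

2.03125; no

With common denominator 2^5 = 32: Σ 2^(−ℓᵢ) = 1/32 + 8/32 + 16/32 + 8/32 + 16/32 + 16/32 = 65/32 = 2.03125.
Kraft's inequality requires Σ ≤ 1; here Σ = 2.03125 > 1, so no such prefix code exists.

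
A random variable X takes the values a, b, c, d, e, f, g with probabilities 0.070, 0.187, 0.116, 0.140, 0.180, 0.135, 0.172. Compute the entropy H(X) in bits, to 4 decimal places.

2.7506 bits

H = −Σ pᵢ log₂ pᵢ.
−0.070·log₂(0.070) = 0.2686
−0.187·log₂(0.187) = 0.4523
−0.116·log₂(0.116) = 0.3605
−0.140·log₂(0.140) = 0.3971
−0.180·log₂(0.180) = 0.4453
−0.135·log₂(0.135) = 0.3900
−0.172·log₂(0.172) = 0.4368
Sum ≈ 2.7506 → 2.7506 bits.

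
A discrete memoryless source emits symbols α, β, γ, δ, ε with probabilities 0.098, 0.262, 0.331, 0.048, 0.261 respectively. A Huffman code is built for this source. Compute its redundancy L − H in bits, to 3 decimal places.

0.067 bits

Entropy H = −Σ p log₂ p ≈ 2.0787 bits.
Huffman merges: 6/125+49/500→73/500; 73/500+261/1000→407/1000; 131/500+331/1000→593/1000; 407/1000+593/1000→1. L = 1073/500 ≈ 2.1460.
L − H = 2.1460 − 2.0787 = 0.067 bits.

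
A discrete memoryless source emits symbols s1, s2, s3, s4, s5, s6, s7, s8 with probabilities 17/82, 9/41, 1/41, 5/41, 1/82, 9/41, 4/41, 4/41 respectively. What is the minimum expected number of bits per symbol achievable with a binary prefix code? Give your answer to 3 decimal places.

Repeatedly combine the two least-probable nodes; the expected code length is the sum of the merged weights.
merge 1/82 + 1/41 → 3/82
merge 3/82 + 4/41 → 11/82
merge 4/41 + 5/41 → 9/41
merge 11/82 + 17/82 → 14/41
merge 9/41 + 9/41 → 18/41
merge 9/41 + 14/41 → 23/41
merge 18/41 + 23/41 → 1
L = 3/82 + 11/82 + 9/41 + 14/41 + 18/41 + 23/41 + 1 = 112/41 ≈ 2.732 bits/symbol.

2.732 bits/symbol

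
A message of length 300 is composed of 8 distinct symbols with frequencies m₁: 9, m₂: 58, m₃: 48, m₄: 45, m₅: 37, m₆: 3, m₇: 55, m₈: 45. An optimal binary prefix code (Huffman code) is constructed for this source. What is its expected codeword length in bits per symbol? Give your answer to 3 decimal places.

2.827 bits/symbol

Probabilities are the counts divided by 300.
Repeatedly combine the two least-probable nodes; the expected code length is the sum of the merged weights.
merge 1/100 + 3/100 → 1/25
merge 1/25 + 37/300 → 49/300
merge 3/20 + 3/20 → 3/10
merge 4/25 + 49/300 → 97/300
merge 11/60 + 29/150 → 113/300
merge 3/10 + 97/300 → 187/300
merge 113/300 + 187/300 → 1
L = 1/25 + 49/300 + 3/10 + 97/300 + 113/300 + 187/300 + 1 = 212/75 ≈ 2.827 bits/symbol.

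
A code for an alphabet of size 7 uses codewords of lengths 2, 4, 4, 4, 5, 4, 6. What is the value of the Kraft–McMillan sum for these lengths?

0.546875

With common denominator 2^6 = 64: Σ 2^(−ℓᵢ) = 16/64 + 4/64 + 4/64 + 4/64 + 2/64 + 4/64 + 1/64 = 35/64 = 0.546875.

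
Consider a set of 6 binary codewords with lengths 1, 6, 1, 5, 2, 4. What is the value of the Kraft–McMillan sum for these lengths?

With common denominator 2^6 = 64: Σ 2^(−ℓᵢ) = 32/64 + 1/64 + 32/64 + 2/64 + 16/64 + 4/64 = 87/64 = 1.359375.

1.359375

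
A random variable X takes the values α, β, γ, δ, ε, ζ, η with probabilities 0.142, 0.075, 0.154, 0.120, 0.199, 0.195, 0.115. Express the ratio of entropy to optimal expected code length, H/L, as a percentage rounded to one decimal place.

Entropy H = −Σ p log₂ p ≈ 2.7451 bits.
Huffman merges: 3/40+23/200→19/100; 3/25+71/500→131/500; 77/500+19/100→43/125; 39/200+199/1000→197/500; 131/500+43/125→303/500; 197/500+303/500→1. L = 699/250 ≈ 2.7960.
Efficiency = H/L = 2.7451/2.7960 = 98.2%.

98.2%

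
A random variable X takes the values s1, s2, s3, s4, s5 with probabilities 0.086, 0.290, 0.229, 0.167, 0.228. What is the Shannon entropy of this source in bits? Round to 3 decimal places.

H = −Σ pᵢ log₂ pᵢ.
−0.086·log₂(0.086) = 0.3044
−0.290·log₂(0.290) = 0.5179
−0.229·log₂(0.229) = 0.4870
−0.167·log₂(0.167) = 0.4312
−0.228·log₂(0.228) = 0.4863
Sum ≈ 2.2268 → 2.227 bits.

2.227 bits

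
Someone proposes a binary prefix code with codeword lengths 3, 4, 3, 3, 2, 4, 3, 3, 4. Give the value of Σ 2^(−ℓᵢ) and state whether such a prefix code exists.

1.0625; no

With common denominator 2^4 = 16: Σ 2^(−ℓᵢ) = 2/16 + 1/16 + 2/16 + 2/16 + 4/16 + 1/16 + 2/16 + 2/16 + 1/16 = 17/16 = 1.0625.
Kraft's inequality requires Σ ≤ 1; here Σ = 1.0625 > 1, so no such prefix code exists.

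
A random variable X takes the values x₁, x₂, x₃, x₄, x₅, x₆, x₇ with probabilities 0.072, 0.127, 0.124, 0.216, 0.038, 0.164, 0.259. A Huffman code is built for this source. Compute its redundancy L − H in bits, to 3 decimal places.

Entropy H = −Σ p log₂ p ≈ 2.6142 bits.
Huffman merges: 19/500+9/125→11/100; 11/100+31/250→117/500; 127/1000+41/250→291/1000; 27/125+117/500→9/20; 259/1000+291/1000→11/20; 9/20+11/20→1. L = 527/200 ≈ 2.6350.
L − H = 2.6350 − 2.6142 = 0.021 bits.

0.021 bits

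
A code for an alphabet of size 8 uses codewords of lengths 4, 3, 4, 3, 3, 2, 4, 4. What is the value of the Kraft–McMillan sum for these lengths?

0.875

With common denominator 2^4 = 16: Σ 2^(−ℓᵢ) = 1/16 + 2/16 + 1/16 + 2/16 + 2/16 + 4/16 + 1/16 + 1/16 = 14/16 = 0.875.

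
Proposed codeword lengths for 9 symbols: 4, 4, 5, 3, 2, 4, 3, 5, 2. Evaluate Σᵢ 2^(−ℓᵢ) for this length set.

With common denominator 2^5 = 32: Σ 2^(−ℓᵢ) = 2/32 + 2/32 + 1/32 + 4/32 + 8/32 + 2/32 + 4/32 + 1/32 + 8/32 = 32/32 = 1.

1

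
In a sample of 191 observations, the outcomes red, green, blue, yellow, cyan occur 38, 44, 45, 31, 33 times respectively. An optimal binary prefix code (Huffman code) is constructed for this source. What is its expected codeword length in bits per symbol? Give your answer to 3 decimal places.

Probabilities are the counts divided by 191.
Repeatedly combine the two least-probable nodes; the expected code length is the sum of the merged weights.
merge 31/191 + 33/191 → 64/191
merge 38/191 + 44/191 → 82/191
merge 45/191 + 64/191 → 109/191
merge 82/191 + 109/191 → 1
L = 64/191 + 82/191 + 109/191 + 1 = 446/191 ≈ 2.335 bits/symbol.

2.335 bits/symbol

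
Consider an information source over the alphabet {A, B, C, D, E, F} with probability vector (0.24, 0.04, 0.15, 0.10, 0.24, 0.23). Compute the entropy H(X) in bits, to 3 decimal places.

H = −Σ pᵢ log₂ pᵢ.
−0.24·log₂(0.24) = 0.4941
−0.04·log₂(0.04) = 0.1858
−0.15·log₂(0.15) = 0.4105
−0.10·log₂(0.10) = 0.3322
−0.24·log₂(0.24) = 0.4941
−0.23·log₂(0.23) = 0.4877
Sum ≈ 2.4044 → 2.404 bits.

2.404 bits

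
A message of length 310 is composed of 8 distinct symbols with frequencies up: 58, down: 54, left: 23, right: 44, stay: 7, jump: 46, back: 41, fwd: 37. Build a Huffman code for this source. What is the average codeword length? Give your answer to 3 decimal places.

2.910 bits/symbol

Probabilities are the counts divided by 310.
Repeatedly combine the two least-probable nodes; the expected code length is the sum of the merged weights.
merge 7/310 + 23/310 → 3/31
merge 3/31 + 37/310 → 67/310
merge 41/310 + 22/155 → 17/62
merge 23/155 + 27/155 → 10/31
merge 29/155 + 67/310 → 25/62
merge 17/62 + 10/31 → 37/62
merge 25/62 + 37/62 → 1
L = 3/31 + 67/310 + 17/62 + 10/31 + 25/62 + 37/62 + 1 = 451/155 ≈ 2.910 bits/symbol.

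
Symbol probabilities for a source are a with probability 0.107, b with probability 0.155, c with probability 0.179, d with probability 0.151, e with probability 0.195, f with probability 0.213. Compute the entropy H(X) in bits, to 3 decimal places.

H = −Σ pᵢ log₂ pᵢ.
−0.107·log₂(0.107) = 0.3450
−0.155·log₂(0.155) = 0.4169
−0.179·log₂(0.179) = 0.4443
−0.151·log₂(0.151) = 0.4118
−0.195·log₂(0.195) = 0.4599
−0.213·log₂(0.213) = 0.4752
Sum ≈ 2.5531 → 2.553 bits.

2.553 bits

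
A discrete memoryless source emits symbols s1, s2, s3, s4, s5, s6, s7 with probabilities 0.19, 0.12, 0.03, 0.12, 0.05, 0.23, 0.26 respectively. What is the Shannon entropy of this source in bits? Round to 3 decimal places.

H = −Σ pᵢ log₂ pᵢ.
−0.19·log₂(0.19) = 0.4552
−0.12·log₂(0.12) = 0.3671
−0.03·log₂(0.03) = 0.1518
−0.12·log₂(0.12) = 0.3671
−0.05·log₂(0.05) = 0.2161
−0.23·log₂(0.23) = 0.4877
−0.26·log₂(0.26) = 0.5053
Sum ≈ 2.5502 → 2.550 bits.

2.550 bits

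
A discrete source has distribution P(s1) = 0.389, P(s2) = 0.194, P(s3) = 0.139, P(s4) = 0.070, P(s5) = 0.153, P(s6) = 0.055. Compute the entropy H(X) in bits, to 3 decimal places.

H = −Σ pᵢ log₂ pᵢ.
−0.389·log₂(0.389) = 0.5299
−0.194·log₂(0.194) = 0.4590
−0.139·log₂(0.139) = 0.3957
−0.070·log₂(0.070) = 0.2686
−0.153·log₂(0.153) = 0.4144
−0.055·log₂(0.055) = 0.2301
Sum ≈ 2.2977 → 2.298 bits.

2.298 bits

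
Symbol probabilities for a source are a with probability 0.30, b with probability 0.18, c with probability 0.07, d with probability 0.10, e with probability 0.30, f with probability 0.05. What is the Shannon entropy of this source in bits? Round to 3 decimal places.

H = −Σ pᵢ log₂ pᵢ.
−0.30·log₂(0.30) = 0.5211
−0.18·log₂(0.18) = 0.4453
−0.07·log₂(0.07) = 0.2686
−0.10·log₂(0.10) = 0.3322
−0.30·log₂(0.30) = 0.5211
−0.05·log₂(0.05) = 0.2161
Sum ≈ 2.3043 → 2.304 bits.

2.304 bits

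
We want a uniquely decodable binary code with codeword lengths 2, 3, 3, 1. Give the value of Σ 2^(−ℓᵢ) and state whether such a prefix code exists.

With common denominator 2^3 = 8: Σ 2^(−ℓᵢ) = 2/8 + 1/8 + 1/8 + 4/8 = 8/8 = 1.
Kraft's inequality requires Σ ≤ 1; here Σ = 1 ≤ 1, so such a prefix code exists.

1; yes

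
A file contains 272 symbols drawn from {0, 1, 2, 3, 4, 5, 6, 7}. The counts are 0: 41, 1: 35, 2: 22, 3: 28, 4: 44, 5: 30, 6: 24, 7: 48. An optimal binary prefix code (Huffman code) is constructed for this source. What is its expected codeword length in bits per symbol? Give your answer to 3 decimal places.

2.993 bits/symbol

Probabilities are the counts divided by 272.
Repeatedly combine the two least-probable nodes; the expected code length is the sum of the merged weights.
merge 11/136 + 3/34 → 23/136
merge 7/68 + 15/136 → 29/136
merge 35/272 + 41/272 → 19/68
merge 11/68 + 23/136 → 45/136
merge 3/17 + 29/136 → 53/136
merge 19/68 + 45/136 → 83/136
merge 53/136 + 83/136 → 1
L = 23/136 + 29/136 + 19/68 + 45/136 + 53/136 + 83/136 + 1 = 407/136 ≈ 2.993 bits/symbol.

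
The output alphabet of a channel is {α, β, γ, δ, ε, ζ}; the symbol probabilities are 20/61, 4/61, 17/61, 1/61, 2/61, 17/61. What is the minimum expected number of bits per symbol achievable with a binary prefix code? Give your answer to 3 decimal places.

Repeatedly combine the two least-probable nodes; the expected code length is the sum of the merged weights.
merge 1/61 + 2/61 → 3/61
merge 3/61 + 4/61 → 7/61
merge 7/61 + 17/61 → 24/61
merge 17/61 + 20/61 → 37/61
merge 24/61 + 37/61 → 1
L = 3/61 + 7/61 + 24/61 + 37/61 + 1 = 132/61 ≈ 2.164 bits/symbol.

2.164 bits/symbol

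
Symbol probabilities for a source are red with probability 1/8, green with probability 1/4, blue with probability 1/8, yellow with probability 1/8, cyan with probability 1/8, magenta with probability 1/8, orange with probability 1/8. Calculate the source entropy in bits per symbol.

2.75 bits

Each probability is a power of 1/2, so log₂(1/p) is an integer.
H = Σ p·log₂(1/p) = 1/8·3 + 1/4·2 + 1/8·3 + 1/8·3 + 1/8·3 + 1/8·3 + 1/8·3 = 2.75 bits.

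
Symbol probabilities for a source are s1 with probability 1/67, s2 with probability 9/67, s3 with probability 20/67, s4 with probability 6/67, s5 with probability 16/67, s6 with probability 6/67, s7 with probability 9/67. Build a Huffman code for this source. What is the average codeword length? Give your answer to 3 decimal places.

Repeatedly combine the two least-probable nodes; the expected code length is the sum of the merged weights.
merge 1/67 + 6/67 → 7/67
merge 6/67 + 7/67 → 13/67
merge 9/67 + 9/67 → 18/67
merge 13/67 + 16/67 → 29/67
merge 18/67 + 20/67 → 38/67
merge 29/67 + 38/67 → 1
L = 7/67 + 13/67 + 18/67 + 29/67 + 38/67 + 1 = 172/67 ≈ 2.567 bits/symbol.

2.567 bits/symbol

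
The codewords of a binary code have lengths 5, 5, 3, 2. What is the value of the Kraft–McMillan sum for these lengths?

With common denominator 2^5 = 32: Σ 2^(−ℓᵢ) = 1/32 + 1/32 + 4/32 + 8/32 = 14/32 = 0.4375.

0.4375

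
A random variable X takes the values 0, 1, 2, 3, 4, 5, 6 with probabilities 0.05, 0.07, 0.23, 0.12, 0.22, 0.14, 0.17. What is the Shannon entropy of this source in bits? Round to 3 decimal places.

H = −Σ pᵢ log₂ pᵢ.
−0.05·log₂(0.05) = 0.2161
−0.07·log₂(0.07) = 0.2686
−0.23·log₂(0.23) = 0.4877
−0.12·log₂(0.12) = 0.3671
−0.22·log₂(0.22) = 0.4806
−0.14·log₂(0.14) = 0.3971
−0.17·log₂(0.17) = 0.4346
Sum ≈ 2.6517 → 2.652 bits.

2.652 bits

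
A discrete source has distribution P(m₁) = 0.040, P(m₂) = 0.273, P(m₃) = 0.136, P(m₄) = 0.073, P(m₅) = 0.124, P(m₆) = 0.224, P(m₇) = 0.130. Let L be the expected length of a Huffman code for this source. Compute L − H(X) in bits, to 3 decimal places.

0.012 bits

Entropy H = −Σ p log₂ p ≈ 2.6038 bits.
Huffman merges: 1/25+73/1000→113/1000; 113/1000+31/250→237/1000; 13/100+17/125→133/500; 28/125+237/1000→461/1000; 133/500+273/1000→539/1000; 461/1000+539/1000→1. L = 327/125 ≈ 2.6160.
L − H = 2.6160 − 2.6038 = 0.012 bits.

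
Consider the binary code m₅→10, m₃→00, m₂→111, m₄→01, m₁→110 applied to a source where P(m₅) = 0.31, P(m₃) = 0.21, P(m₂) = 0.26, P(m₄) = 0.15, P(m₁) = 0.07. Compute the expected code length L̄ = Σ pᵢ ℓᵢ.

L̄ = Σ pᵢ·ℓᵢ = 0.31·2 + 0.21·2 + 0.26·3 + 0.15·2 + 0.07·3 = 2.33 bits/symbol.

2.33 bits/symbol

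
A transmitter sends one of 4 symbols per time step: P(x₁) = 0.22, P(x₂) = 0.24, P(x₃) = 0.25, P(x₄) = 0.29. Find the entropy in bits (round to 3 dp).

H = −Σ pᵢ log₂ pᵢ.
−0.22·log₂(0.22) = 0.4806
−0.24·log₂(0.24) = 0.4941
−0.25·log₂(0.25) = 0.5000
−0.29·log₂(0.29) = 0.5179
Sum ≈ 1.9926 → 1.993 bits.

1.993 bits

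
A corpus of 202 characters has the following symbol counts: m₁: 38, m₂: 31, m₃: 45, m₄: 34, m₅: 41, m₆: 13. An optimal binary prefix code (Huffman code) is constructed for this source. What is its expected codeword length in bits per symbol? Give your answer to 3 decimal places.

Probabilities are the counts divided by 202.
Repeatedly combine the two least-probable nodes; the expected code length is the sum of the merged weights.
merge 13/202 + 31/202 → 22/101
merge 17/101 + 19/101 → 36/101
merge 41/202 + 22/101 → 85/202
merge 45/202 + 36/101 → 117/202
merge 85/202 + 117/202 → 1
L = 22/101 + 36/101 + 85/202 + 117/202 + 1 = 260/101 ≈ 2.574 bits/symbol.

2.574 bits/symbol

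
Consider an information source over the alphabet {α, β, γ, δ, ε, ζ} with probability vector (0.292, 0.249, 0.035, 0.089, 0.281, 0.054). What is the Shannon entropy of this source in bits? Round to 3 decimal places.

2.240 bits

H = −Σ pᵢ log₂ pᵢ.
−0.292·log₂(0.292) = 0.5186
−0.249·log₂(0.249) = 0.4994
−0.035·log₂(0.035) = 0.1693
−0.089·log₂(0.089) = 0.3106
−0.281·log₂(0.281) = 0.5146
−0.054·log₂(0.054) = 0.2274
Sum ≈ 2.2399 → 2.240 bits.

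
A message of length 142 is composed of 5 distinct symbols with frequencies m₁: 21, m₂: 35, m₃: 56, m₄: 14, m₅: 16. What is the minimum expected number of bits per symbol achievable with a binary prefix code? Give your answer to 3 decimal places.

Probabilities are the counts divided by 142.
Repeatedly combine the two least-probable nodes; the expected code length is the sum of the merged weights.
merge 7/71 + 8/71 → 15/71
merge 21/142 + 15/71 → 51/142
merge 35/142 + 51/142 → 43/71
merge 28/71 + 43/71 → 1
L = 15/71 + 51/142 + 43/71 + 1 = 309/142 ≈ 2.176 bits/symbol.

2.176 bits/symbol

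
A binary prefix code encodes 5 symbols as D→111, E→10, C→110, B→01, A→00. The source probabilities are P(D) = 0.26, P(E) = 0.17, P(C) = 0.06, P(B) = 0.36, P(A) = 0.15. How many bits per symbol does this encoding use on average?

2.32 bits/symbol

L̄ = Σ pᵢ·ℓᵢ = 0.26·3 + 0.17·2 + 0.06·3 + 0.36·2 + 0.15·2 = 2.32 bits/symbol.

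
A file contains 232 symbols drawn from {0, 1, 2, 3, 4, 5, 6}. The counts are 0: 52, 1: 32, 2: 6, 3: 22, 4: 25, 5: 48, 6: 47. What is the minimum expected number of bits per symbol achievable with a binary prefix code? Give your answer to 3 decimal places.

2.690 bits/symbol

Probabilities are the counts divided by 232.
Repeatedly combine the two least-probable nodes; the expected code length is the sum of the merged weights.
merge 3/116 + 11/116 → 7/58
merge 25/232 + 7/58 → 53/232
merge 4/29 + 47/232 → 79/232
merge 6/29 + 13/58 → 25/58
merge 53/232 + 79/232 → 33/58
merge 25/58 + 33/58 → 1
L = 7/58 + 53/232 + 79/232 + 25/58 + 33/58 + 1 = 78/29 ≈ 2.690 bits/symbol.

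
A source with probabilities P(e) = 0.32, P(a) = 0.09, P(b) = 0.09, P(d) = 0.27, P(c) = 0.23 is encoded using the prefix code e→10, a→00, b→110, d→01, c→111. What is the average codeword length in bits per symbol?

L̄ = Σ pᵢ·ℓᵢ = 0.32·2 + 0.09·2 + 0.09·3 + 0.27·2 + 0.23·3 = 2.32 bits/symbol.

2.32 bits/symbol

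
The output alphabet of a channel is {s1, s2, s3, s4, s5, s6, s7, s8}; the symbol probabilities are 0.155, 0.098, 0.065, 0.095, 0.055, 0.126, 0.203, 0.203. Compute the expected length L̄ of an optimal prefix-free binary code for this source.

2.907 bits/symbol

Repeatedly combine the two least-probable nodes; the expected code length is the sum of the merged weights.
merge 11/200 + 13/200 → 3/25
merge 19/200 + 49/500 → 193/1000
merge 3/25 + 63/500 → 123/500
merge 31/200 + 193/1000 → 87/250
merge 203/1000 + 203/1000 → 203/500
merge 123/500 + 87/250 → 297/500
merge 203/500 + 297/500 → 1
L = 3/25 + 193/1000 + 123/500 + 87/250 + 203/500 + 297/500 + 1 = 2907/1000 = 2.907 bits/symbol.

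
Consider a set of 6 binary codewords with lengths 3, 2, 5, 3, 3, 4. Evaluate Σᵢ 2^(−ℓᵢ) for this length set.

0.71875

With common denominator 2^5 = 32: Σ 2^(−ℓᵢ) = 4/32 + 8/32 + 1/32 + 4/32 + 4/32 + 2/32 = 23/32 = 0.71875.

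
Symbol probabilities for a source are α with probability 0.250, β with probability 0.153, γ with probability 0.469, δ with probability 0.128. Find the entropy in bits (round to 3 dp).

1.806 bits

H = −Σ pᵢ log₂ pᵢ.
−0.250·log₂(0.250) = 0.5000
−0.153·log₂(0.153) = 0.4144
−0.469·log₂(0.469) = 0.5123
−0.128·log₂(0.128) = 0.3796
Sum ≈ 1.8063 → 1.806 bits.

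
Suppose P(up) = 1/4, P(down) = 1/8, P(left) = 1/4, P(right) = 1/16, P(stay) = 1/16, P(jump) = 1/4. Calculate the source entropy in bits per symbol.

2.375 bits

Each probability is a power of 1/2, so log₂(1/p) is an integer.
H = Σ p·log₂(1/p) = 1/4·2 + 1/8·3 + 1/4·2 + 1/16·4 + 1/16·4 + 1/4·2 = 2.375 bits.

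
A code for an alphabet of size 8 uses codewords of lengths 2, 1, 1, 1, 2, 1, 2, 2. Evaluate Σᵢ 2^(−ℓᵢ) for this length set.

With common denominator 2^2 = 4: Σ 2^(−ℓᵢ) = 1/4 + 2/4 + 2/4 + 2/4 + 1/4 + 2/4 + 1/4 + 1/4 = 12/4 = 3.

3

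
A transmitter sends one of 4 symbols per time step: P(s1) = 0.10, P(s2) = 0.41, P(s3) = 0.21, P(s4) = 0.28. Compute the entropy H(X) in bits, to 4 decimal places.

H = −Σ pᵢ log₂ pᵢ.
−0.10·log₂(0.10) = 0.3322
−0.41·log₂(0.41) = 0.5274
−0.21·log₂(0.21) = 0.4728
−0.28·log₂(0.28) = 0.5142
Sum ≈ 1.8466 → 1.8466 bits.

1.8466 bits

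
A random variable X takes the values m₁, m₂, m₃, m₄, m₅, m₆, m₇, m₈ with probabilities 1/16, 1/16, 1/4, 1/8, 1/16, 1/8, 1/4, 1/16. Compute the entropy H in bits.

Each probability is a power of 1/2, so log₂(1/p) is an integer.
H = Σ p·log₂(1/p) = 1/16·4 + 1/16·4 + 1/4·2 + 1/8·3 + 1/16·4 + 1/8·3 + 1/4·2 + 1/16·4 = 2.75 bits.

2.75 bits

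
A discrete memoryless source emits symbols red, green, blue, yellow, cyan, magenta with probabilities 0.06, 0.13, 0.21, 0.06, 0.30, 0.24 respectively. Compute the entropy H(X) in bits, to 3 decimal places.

2.358 bits

H = −Σ pᵢ log₂ pᵢ.
−0.06·log₂(0.06) = 0.2435
−0.13·log₂(0.13) = 0.3826
−0.21·log₂(0.21) = 0.4728
−0.06·log₂(0.06) = 0.2435
−0.30·log₂(0.30) = 0.5211
−0.24·log₂(0.24) = 0.4941
Sum ≈ 2.3578 → 2.358 bits.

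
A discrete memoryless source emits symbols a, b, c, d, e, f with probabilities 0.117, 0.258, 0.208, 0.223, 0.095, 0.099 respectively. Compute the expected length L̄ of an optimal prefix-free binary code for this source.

2.505 bits/symbol

Repeatedly combine the two least-probable nodes; the expected code length is the sum of the merged weights.
merge 19/200 + 99/1000 → 97/500
merge 117/1000 + 97/500 → 311/1000
merge 26/125 + 223/1000 → 431/1000
merge 129/500 + 311/1000 → 569/1000
merge 431/1000 + 569/1000 → 1
L = 97/500 + 311/1000 + 431/1000 + 569/1000 + 1 = 501/200 = 2.505 bits/symbol.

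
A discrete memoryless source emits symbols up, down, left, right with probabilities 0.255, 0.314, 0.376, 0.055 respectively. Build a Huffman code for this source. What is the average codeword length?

Repeatedly combine the two least-probable nodes; the expected code length is the sum of the merged weights.
merge 11/200 + 51/200 → 31/100
merge 31/100 + 157/500 → 78/125
merge 47/125 + 78/125 → 1
L = 31/100 + 78/125 + 1 = 967/500 = 1.934 bits/symbol.

1.934 bits/symbol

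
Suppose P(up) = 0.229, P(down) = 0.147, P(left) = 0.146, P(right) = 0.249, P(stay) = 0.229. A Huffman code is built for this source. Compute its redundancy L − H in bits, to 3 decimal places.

Entropy H = −Σ p log₂ p ≈ 2.2853 bits.
Huffman merges: 73/500+147/1000→293/1000; 229/1000+229/1000→229/500; 249/1000+293/1000→271/500; 229/500+271/500→1. L = 2293/1000 ≈ 2.2930.
L − H = 2.2930 − 2.2853 = 0.008 bits.

0.008 bits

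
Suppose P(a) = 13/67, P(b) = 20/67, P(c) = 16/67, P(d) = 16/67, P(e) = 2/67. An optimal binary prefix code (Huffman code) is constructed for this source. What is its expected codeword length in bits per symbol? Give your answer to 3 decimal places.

2.224 bits/symbol

Repeatedly combine the two least-probable nodes; the expected code length is the sum of the merged weights.
merge 2/67 + 13/67 → 15/67
merge 15/67 + 16/67 → 31/67
merge 16/67 + 20/67 → 36/67
merge 31/67 + 36/67 → 1
L = 15/67 + 31/67 + 36/67 + 1 = 149/67 ≈ 2.224 bits/symbol.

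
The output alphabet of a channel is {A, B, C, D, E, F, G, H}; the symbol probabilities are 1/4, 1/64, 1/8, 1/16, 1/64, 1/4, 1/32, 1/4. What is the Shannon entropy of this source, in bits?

Each probability is a power of 1/2, so log₂(1/p) is an integer.
H = Σ p·log₂(1/p) = 1/4·2 + 1/64·6 + 1/8·3 + 1/16·4 + 1/64·6 + 1/4·2 + 1/32·5 + 1/4·2 = 2.46875 bits.

2.46875 bits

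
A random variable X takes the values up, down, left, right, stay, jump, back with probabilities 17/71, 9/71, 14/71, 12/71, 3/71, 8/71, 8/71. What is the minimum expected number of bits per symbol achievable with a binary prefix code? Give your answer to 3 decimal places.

Repeatedly combine the two least-probable nodes; the expected code length is the sum of the merged weights.
merge 3/71 + 8/71 → 11/71
merge 8/71 + 9/71 → 17/71
merge 11/71 + 12/71 → 23/71
merge 14/71 + 17/71 → 31/71
merge 17/71 + 23/71 → 40/71
merge 31/71 + 40/71 → 1
L = 11/71 + 17/71 + 23/71 + 31/71 + 40/71 + 1 = 193/71 ≈ 2.718 bits/symbol.

2.718 bits/symbol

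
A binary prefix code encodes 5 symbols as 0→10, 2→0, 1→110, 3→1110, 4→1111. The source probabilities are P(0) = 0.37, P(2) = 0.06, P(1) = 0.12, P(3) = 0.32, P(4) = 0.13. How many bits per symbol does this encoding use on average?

L̄ = Σ pᵢ·ℓᵢ = 0.37·2 + 0.06·1 + 0.12·3 + 0.32·4 + 0.13·4 = 2.96 bits/symbol.

2.96 bits/symbol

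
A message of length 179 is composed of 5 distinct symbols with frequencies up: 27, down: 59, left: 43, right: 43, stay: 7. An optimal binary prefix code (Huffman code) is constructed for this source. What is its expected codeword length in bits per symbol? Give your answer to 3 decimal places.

2.190 bits/symbol

Probabilities are the counts divided by 179.
Repeatedly combine the two least-probable nodes; the expected code length is the sum of the merged weights.
merge 7/179 + 27/179 → 34/179
merge 34/179 + 43/179 → 77/179
merge 43/179 + 59/179 → 102/179
merge 77/179 + 102/179 → 1
L = 34/179 + 77/179 + 102/179 + 1 = 392/179 ≈ 2.190 bits/symbol.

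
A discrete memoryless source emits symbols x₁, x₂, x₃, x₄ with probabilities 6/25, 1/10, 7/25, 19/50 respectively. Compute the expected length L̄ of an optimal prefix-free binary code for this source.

Repeatedly combine the two least-probable nodes; the expected code length is the sum of the merged weights.
merge 1/10 + 6/25 → 17/50
merge 7/25 + 17/50 → 31/50
merge 19/50 + 31/50 → 1
L = 17/50 + 31/50 + 1 = 49/25 = 1.96 bits/symbol.

1.96 bits/symbol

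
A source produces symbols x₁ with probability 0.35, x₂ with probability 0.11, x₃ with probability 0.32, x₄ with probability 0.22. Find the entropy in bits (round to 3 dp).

1.887 bits

H = −Σ pᵢ log₂ pᵢ.
−0.35·log₂(0.35) = 0.5301
−0.11·log₂(0.11) = 0.3503
−0.32·log₂(0.32) = 0.5260
−0.22·log₂(0.22) = 0.4806
Sum ≈ 1.8870 → 1.887 bits.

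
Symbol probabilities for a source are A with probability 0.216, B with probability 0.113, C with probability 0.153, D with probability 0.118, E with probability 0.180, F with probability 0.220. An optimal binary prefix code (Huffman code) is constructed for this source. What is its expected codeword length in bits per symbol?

2.564 bits/symbol

Repeatedly combine the two least-probable nodes; the expected code length is the sum of the merged weights.
merge 113/1000 + 59/500 → 231/1000
merge 153/1000 + 9/50 → 333/1000
merge 27/125 + 11/50 → 109/250
merge 231/1000 + 333/1000 → 141/250
merge 109/250 + 141/250 → 1
L = 231/1000 + 333/1000 + 109/250 + 141/250 + 1 = 641/250 = 2.564 bits/symbol.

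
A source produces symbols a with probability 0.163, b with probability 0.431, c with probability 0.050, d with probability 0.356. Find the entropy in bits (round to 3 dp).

H = −Σ pᵢ log₂ pᵢ.
−0.163·log₂(0.163) = 0.4266
−0.431·log₂(0.431) = 0.5233
−0.050·log₂(0.050) = 0.2161
−0.356·log₂(0.356) = 0.5305
Sum ≈ 1.6965 → 1.696 bits.

1.696 bits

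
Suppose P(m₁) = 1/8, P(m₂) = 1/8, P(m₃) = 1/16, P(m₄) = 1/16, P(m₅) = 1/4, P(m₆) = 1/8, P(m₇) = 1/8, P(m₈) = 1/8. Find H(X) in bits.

Each probability is a power of 1/2, so log₂(1/p) is an integer.
H = Σ p·log₂(1/p) = 1/8·3 + 1/8·3 + 1/16·4 + 1/16·4 + 1/4·2 + 1/8·3 + 1/8·3 + 1/8·3 = 2.875 bits.

2.875 bits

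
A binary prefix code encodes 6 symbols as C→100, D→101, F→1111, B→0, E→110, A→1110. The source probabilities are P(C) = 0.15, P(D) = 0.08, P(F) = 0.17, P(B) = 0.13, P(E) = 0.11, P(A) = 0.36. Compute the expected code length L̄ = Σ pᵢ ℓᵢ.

L̄ = Σ pᵢ·ℓᵢ = 0.15·3 + 0.08·3 + 0.17·4 + 0.13·1 + 0.11·3 + 0.36·4 = 3.27 bits/symbol.

3.27 bits/symbol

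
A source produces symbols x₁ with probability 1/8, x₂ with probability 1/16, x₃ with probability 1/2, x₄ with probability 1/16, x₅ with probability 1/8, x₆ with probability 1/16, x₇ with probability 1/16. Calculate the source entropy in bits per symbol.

Each probability is a power of 1/2, so log₂(1/p) is an integer.
H = Σ p·log₂(1/p) = 1/8·3 + 1/16·4 + 1/2·1 + 1/16·4 + 1/8·3 + 1/16·4 + 1/16·4 = 2.25 bits.

2.25 bits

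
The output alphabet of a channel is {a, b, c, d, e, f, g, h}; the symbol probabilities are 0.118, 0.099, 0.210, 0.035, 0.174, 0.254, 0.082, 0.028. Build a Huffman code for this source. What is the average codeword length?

2.744 bits/symbol

Repeatedly combine the two least-probable nodes; the expected code length is the sum of the merged weights.
merge 7/250 + 7/200 → 63/1000
merge 63/1000 + 41/500 → 29/200
merge 99/1000 + 59/500 → 217/1000
merge 29/200 + 87/500 → 319/1000
merge 21/100 + 217/1000 → 427/1000
merge 127/500 + 319/1000 → 573/1000
merge 427/1000 + 573/1000 → 1
L = 63/1000 + 29/200 + 217/1000 + 319/1000 + 427/1000 + 573/1000 + 1 = 343/125 = 2.744 bits/symbol.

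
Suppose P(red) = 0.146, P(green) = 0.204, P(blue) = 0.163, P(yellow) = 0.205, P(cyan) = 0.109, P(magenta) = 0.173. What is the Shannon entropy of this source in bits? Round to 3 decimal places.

H = −Σ pᵢ log₂ pᵢ.
−0.146·log₂(0.146) = 0.4053
−0.204·log₂(0.204) = 0.4678
−0.163·log₂(0.163) = 0.4266
−0.205·log₂(0.205) = 0.4687
−0.109·log₂(0.109) = 0.3485
−0.173·log₂(0.173) = 0.4379
Sum ≈ 2.5548 → 2.555 bits.

2.555 bits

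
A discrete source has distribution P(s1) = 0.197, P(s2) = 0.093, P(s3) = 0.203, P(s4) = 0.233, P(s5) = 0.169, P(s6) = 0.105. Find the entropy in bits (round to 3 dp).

2.512 bits

H = −Σ pᵢ log₂ pᵢ.
−0.197·log₂(0.197) = 0.4617
−0.093·log₂(0.093) = 0.3187
−0.203·log₂(0.203) = 0.4670
−0.233·log₂(0.233) = 0.4897
−0.169·log₂(0.169) = 0.4335
−0.105·log₂(0.105) = 0.3414
Sum ≈ 2.5119 → 2.512 bits.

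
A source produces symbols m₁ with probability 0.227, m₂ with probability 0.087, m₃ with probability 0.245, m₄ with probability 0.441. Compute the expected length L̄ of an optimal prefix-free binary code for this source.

Repeatedly combine the two least-probable nodes; the expected code length is the sum of the merged weights.
merge 87/1000 + 227/1000 → 157/500
merge 49/200 + 157/500 → 559/1000
merge 441/1000 + 559/1000 → 1
L = 157/500 + 559/1000 + 1 = 1873/1000 = 1.873 bits/symbol.

1.873 bits/symbol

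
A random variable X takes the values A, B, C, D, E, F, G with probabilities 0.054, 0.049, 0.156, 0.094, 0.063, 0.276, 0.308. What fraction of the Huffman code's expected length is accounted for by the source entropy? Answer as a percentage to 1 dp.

Entropy H = −Σ p log₂ p ≈ 2.4666 bits.
Huffman merges: 49/1000+27/500→103/1000; 63/1000+47/500→157/1000; 103/1000+39/250→259/1000; 157/1000+259/1000→52/125; 69/250+77/250→73/125; 52/125+73/125→1. L = 2519/1000 ≈ 2.5190.
Efficiency = H/L = 2.4666/2.5190 = 97.9%.

97.9%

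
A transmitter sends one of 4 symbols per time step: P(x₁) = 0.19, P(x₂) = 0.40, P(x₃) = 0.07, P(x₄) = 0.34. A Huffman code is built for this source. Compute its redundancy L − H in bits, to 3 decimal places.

Entropy H = −Σ p log₂ p ≈ 1.7817 bits.
Huffman merges: 7/100+19/100→13/50; 13/50+17/50→3/5; 2/5+3/5→1. L = 93/50 ≈ 1.8600.
L − H = 1.8600 − 1.7817 = 0.078 bits.

0.078 bits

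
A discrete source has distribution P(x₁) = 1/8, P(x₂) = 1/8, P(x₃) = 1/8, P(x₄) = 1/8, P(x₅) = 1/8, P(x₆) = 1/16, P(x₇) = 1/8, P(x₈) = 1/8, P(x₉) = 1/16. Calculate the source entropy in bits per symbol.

3.125 bits

Each probability is a power of 1/2, so log₂(1/p) is an integer.
H = Σ p·log₂(1/p) = 1/8·3 + 1/8·3 + 1/8·3 + 1/8·3 + 1/8·3 + 1/16·4 + 1/8·3 + 1/8·3 + 1/16·4 = 3.125 bits.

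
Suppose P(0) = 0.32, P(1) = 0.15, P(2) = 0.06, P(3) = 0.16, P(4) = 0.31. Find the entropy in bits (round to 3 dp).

H = −Σ pᵢ log₂ pᵢ.
−0.32·log₂(0.32) = 0.5260
−0.15·log₂(0.15) = 0.4105
−0.06·log₂(0.06) = 0.2435
−0.16·log₂(0.16) = 0.4230
−0.31·log₂(0.31) = 0.5238
Sum ≈ 2.1269 → 2.127 bits.

2.127 bits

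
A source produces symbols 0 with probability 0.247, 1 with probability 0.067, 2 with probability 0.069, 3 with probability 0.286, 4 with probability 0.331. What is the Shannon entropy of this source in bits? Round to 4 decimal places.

2.0702 bits

H = −Σ pᵢ log₂ pᵢ.
−0.247·log₂(0.247) = 0.4983
−0.067·log₂(0.067) = 0.2613
−0.069·log₂(0.069) = 0.2662
−0.286·log₂(0.286) = 0.5165
−0.331·log₂(0.331) = 0.5280
Sum ≈ 2.0702 → 2.0702 bits.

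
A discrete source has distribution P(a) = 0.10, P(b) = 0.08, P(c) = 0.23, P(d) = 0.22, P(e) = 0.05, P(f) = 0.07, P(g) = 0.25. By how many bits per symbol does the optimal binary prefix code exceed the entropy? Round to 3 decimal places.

Entropy H = −Σ p log₂ p ≈ 2.5766 bits.
Huffman merges: 1/20+7/100→3/25; 2/25+1/10→9/50; 3/25+9/50→3/10; 11/50+23/100→9/20; 1/4+3/10→11/20; 9/20+11/20→1. L = 13/5 ≈ 2.6000.
L − H = 2.6000 − 2.5766 = 0.023 bits.

0.023 bits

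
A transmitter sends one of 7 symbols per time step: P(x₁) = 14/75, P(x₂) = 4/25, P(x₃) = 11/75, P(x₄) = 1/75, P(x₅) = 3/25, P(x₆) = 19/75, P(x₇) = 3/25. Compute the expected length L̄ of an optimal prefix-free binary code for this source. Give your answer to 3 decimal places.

2.693 bits/symbol

Repeatedly combine the two least-probable nodes; the expected code length is the sum of the merged weights.
merge 1/75 + 3/25 → 2/15
merge 3/25 + 2/15 → 19/75
merge 11/75 + 4/25 → 23/75
merge 14/75 + 19/75 → 11/25
merge 19/75 + 23/75 → 14/25
merge 11/25 + 14/25 → 1
L = 2/15 + 19/75 + 23/75 + 11/25 + 14/25 + 1 = 202/75 ≈ 2.693 bits/symbol.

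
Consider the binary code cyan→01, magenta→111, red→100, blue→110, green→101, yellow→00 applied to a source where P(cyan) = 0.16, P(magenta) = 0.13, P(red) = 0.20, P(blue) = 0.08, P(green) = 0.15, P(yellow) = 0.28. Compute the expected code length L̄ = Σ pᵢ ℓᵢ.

2.56 bits/symbol

L̄ = Σ pᵢ·ℓᵢ = 0.16·2 + 0.13·3 + 0.20·3 + 0.08·3 + 0.15·3 + 0.28·2 = 2.56 bits/symbol.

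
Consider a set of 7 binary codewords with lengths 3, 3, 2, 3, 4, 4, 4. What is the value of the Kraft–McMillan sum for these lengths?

0.8125

With common denominator 2^4 = 16: Σ 2^(−ℓᵢ) = 2/16 + 2/16 + 4/16 + 2/16 + 1/16 + 1/16 + 1/16 = 13/16 = 0.8125.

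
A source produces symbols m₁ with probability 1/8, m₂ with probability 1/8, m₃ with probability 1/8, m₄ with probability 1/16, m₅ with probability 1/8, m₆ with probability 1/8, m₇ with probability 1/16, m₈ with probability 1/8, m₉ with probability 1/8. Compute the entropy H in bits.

Each probability is a power of 1/2, so log₂(1/p) is an integer.
H = Σ p·log₂(1/p) = 1/8·3 + 1/8·3 + 1/8·3 + 1/16·4 + 1/8·3 + 1/8·3 + 1/16·4 + 1/8·3 + 1/8·3 = 3.125 bits.

3.125 bits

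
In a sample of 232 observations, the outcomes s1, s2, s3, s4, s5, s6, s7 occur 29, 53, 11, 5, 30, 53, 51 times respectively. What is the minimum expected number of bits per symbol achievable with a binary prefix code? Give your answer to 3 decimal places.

Probabilities are the counts divided by 232.
Repeatedly combine the two least-probable nodes; the expected code length is the sum of the merged weights.
merge 5/232 + 11/232 → 2/29
merge 2/29 + 1/8 → 45/232
merge 15/116 + 45/232 → 75/232
merge 51/232 + 53/232 → 13/29
merge 53/232 + 75/232 → 16/29
merge 13/29 + 16/29 → 1
L = 2/29 + 45/232 + 75/232 + 13/29 + 16/29 + 1 = 75/29 ≈ 2.586 bits/symbol.

2.586 bits/symbol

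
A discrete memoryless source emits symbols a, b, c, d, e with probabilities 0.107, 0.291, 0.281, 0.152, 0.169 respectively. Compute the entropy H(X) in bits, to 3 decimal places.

H = −Σ pᵢ log₂ pᵢ.
−0.107·log₂(0.107) = 0.3450
−0.291·log₂(0.291) = 0.5182
−0.281·log₂(0.281) = 0.5146
−0.152·log₂(0.152) = 0.4131
−0.169·log₂(0.169) = 0.4335
Sum ≈ 2.2244 → 2.224 bits.

2.224 bits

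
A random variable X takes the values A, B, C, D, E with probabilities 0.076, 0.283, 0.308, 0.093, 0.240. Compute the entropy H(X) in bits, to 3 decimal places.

H = −Σ pᵢ log₂ pᵢ.
−0.076·log₂(0.076) = 0.2826
−0.283·log₂(0.283) = 0.5154
−0.308·log₂(0.308) = 0.5233
−0.093·log₂(0.093) = 0.3187
−0.240·log₂(0.240) = 0.4941
Sum ≈ 2.1340 → 2.134 bits.

2.134 bits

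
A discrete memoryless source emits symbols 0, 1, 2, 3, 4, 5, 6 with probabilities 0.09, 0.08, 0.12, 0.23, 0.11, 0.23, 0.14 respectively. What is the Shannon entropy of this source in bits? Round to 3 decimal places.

2.694 bits

H = −Σ pᵢ log₂ pᵢ.
−0.09·log₂(0.09) = 0.3127
−0.08·log₂(0.08) = 0.2915
−0.12·log₂(0.12) = 0.3671
−0.23·log₂(0.23) = 0.4877
−0.11·log₂(0.11) = 0.3503
−0.23·log₂(0.23) = 0.4877
−0.14·log₂(0.14) = 0.3971
Sum ≈ 2.6940 → 2.694 bits.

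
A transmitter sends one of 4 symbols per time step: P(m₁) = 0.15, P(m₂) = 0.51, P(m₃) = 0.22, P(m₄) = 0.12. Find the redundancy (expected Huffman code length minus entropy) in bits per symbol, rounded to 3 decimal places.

Entropy H = −Σ p log₂ p ≈ 1.7536 bits.
Huffman merges: 3/25+3/20→27/100; 11/50+27/100→49/100; 49/100+51/100→1. L = 44/25 ≈ 1.7600.
L − H = 1.7600 − 1.7536 = 0.006 bits.

0.006 bits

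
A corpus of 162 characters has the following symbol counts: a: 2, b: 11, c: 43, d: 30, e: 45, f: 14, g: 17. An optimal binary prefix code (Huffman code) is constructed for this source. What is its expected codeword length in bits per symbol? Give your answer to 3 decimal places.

2.519 bits/symbol

Probabilities are the counts divided by 162.
Repeatedly combine the two least-probable nodes; the expected code length is the sum of the merged weights.
merge 1/81 + 11/162 → 13/162
merge 13/162 + 7/81 → 1/6
merge 17/162 + 1/6 → 22/81
merge 5/27 + 43/162 → 73/162
merge 22/81 + 5/18 → 89/162
merge 73/162 + 89/162 → 1
L = 13/162 + 1/6 + 22/81 + 73/162 + 89/162 + 1 = 68/27 ≈ 2.519 bits/symbol.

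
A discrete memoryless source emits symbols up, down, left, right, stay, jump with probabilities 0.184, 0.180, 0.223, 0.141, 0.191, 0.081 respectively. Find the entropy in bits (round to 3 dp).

H = −Σ pᵢ log₂ pᵢ.
−0.184·log₂(0.184) = 0.4494
−0.180·log₂(0.180) = 0.4453
−0.223·log₂(0.223) = 0.4828
−0.141·log₂(0.141) = 0.3985
−0.191·log₂(0.191) = 0.4562
−0.081·log₂(0.081) = 0.2937
Sum ≈ 2.5258 → 2.526 bits.

2.526 bits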